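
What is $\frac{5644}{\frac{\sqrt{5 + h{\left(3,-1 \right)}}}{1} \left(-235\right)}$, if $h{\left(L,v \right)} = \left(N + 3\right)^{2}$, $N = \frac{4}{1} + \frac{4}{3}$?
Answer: $- \frac{8466 \sqrt{670}}{78725} \approx -2.7836$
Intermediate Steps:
$N = \frac{16}{3}$ ($N = 4 \cdot 1 + 4 \cdot \frac{1}{3} = 4 + \frac{4}{3} = \frac{16}{3} \approx 5.3333$)
$h{\left(L,v \right)} = \frac{625}{9}$ ($h{\left(L,v \right)} = \left(\frac{16}{3} + 3\right)^{2} = \left(\frac{25}{3}\right)^{2} = \frac{625}{9}$)
$\frac{5644}{\frac{\sqrt{5 + h{\left(3,-1 \right)}}}{1} \left(-235\right)} = \frac{5644}{\frac{\sqrt{5 + \frac{625}{9}}}{1} \left(-235\right)} = \frac{5644}{\sqrt{\frac{670}{9}} \cdot 1 \left(-235\right)} = \frac{5644}{\frac{\sqrt{670}}{3} \cdot 1 \left(-235\right)} = \frac{5644}{\frac{\sqrt{670}}{3} \left(-235\right)} = \frac{5644}{\left(- \frac{235}{3}\right) \sqrt{670}} = 5644 \left(- \frac{3 \sqrt{670}}{157450}\right) = - \frac{8466 \sqrt{670}}{78725}$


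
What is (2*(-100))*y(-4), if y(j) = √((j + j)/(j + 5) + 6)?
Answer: -200*I*√2 ≈ -282.84*I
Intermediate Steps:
y(j) = √(6 + 2*j/(5 + j)) (y(j) = √((2*j)/(5 + j) + 6) = √(2*j/(5 + j) + 6) = √(6 + 2*j/(5 + j)))
(2*(-100))*y(-4) = (2*(-100))*(√2*√((15 + 4*(-4))/(5 - 4))) = -200*√2*√((15 - 16)/1) = -200*√2*√(1*(-1)) = -200*√2*√(-1) = -200*√2*I = -200*I*√2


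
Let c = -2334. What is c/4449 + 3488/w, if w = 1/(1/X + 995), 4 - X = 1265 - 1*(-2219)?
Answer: 2238874623782/645105 ≈ 3.4706e+6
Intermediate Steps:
X = -3480 (X = 4 - (1265 - 1*(-2219)) = 4 - (1265 + 2219) = 4 - 1*3484 = 4 - 3484 = -3480)
w = 3480/3462599 (w = 1/(1/(-3480) + 995) = 1/(-1/3480 + 995) = 1/(3462599/3480) = 3480/3462599 ≈ 0.0010050)
c/4449 + 3488/w = -2334/4449 + 3488/(3480/3462599) = -2334*1/4449 + 3488*(3462599/3480) = -778/1483 + 1509693164/435 = 2238874623782/645105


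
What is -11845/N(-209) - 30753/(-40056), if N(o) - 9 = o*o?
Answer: 28971175/58334888 ≈ 0.49664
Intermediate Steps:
N(o) = 9 + o² (N(o) = 9 + o*o = 9 + o²)
-11845/N(-209) - 30753/(-40056) = -11845/(9 + (-209)²) - 30753/(-40056) = -11845/(9 + 43681) - 30753*(-1/40056) = -11845/43690 + 10251/13352 = -11845*1/43690 + 10251/13352 = -2369/8738 + 10251/13352 = 28971175/58334888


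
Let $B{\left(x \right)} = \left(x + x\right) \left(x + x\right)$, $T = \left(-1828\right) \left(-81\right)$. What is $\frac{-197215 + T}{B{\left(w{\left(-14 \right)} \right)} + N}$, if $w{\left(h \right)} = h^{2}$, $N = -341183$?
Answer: $\frac{49147}{187519} \approx 0.26209$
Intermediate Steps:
$T = 148068$
$B{\left(x \right)} = 4 x^{2}$ ($B{\left(x \right)} = 2 x 2 x = 4 x^{2}$)
$\frac{-197215 + T}{B{\left(w{\left(-14 \right)} \right)} + N} = \frac{-197215 + 148068}{4 \left(\left(-14\right)^{2}\right)^{2} - 341183} = - \frac{49147}{4 \cdot 196^{2} - 341183} = - \frac{49147}{4 \cdot 38416 - 341183} = - \frac{49147}{153664 - 341183} = - \frac{49147}{-187519} = \left(-49147\right) \left(- \frac{1}{187519}\right) = \frac{49147}{187519}$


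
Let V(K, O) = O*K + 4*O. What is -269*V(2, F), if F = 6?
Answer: -9684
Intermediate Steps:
V(K, O) = 4*O + K*O (V(K, O) = K*O + 4*O = 4*O + K*O)
-269*V(2, F) = -1614*(4 + 2) = -1614*6 = -269*36 = -9684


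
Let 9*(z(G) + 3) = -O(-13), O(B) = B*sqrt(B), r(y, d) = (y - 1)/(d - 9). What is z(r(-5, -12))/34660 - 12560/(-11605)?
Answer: 87058957/80445860 + 13*I*sqrt(13)/311940 ≈ 1.0822 + 0.00015026*I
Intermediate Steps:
r(y, d) = (-1 + y)/(-9 + d)
O(B) = B**(3/2)
z(G) = -3 + 13*I*sqrt(13)/9 (z(G) = -3 + (-(-13)**(3/2))/9 = -3 + (-(-13)*I*sqrt(13))/9 = -3 + (13*I*sqrt(13))/9 = -3 + 13*I*sqrt(13)/9)
z(r(-5, -12))/34660 - 12560/(-11605) = (-3 + 13*I*sqrt(13)/9)/34660 - 12560/(-11605) = (-3 + 13*I*sqrt(13)/9)*(1/34660) - 12560*(-1/11605) = (-3/34660 + 13*I*sqrt(13)/311940) + 2512/2321 = 87058957/80445860 + 13*I*sqrt(13)/311940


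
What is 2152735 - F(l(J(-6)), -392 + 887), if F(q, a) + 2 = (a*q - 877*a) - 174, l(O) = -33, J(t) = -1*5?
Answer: 2603361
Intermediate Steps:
J(t) = -5
F(q, a) = -176 - 877*a + a*q (F(q, a) = -2 + ((a*q - 877*a) - 174) = -2 + ((-877*a + a*q) - 174) = -2 + (-174 - 877*a + a*q) = -176 - 877*a + a*q)
2152735 - F(l(J(-6)), -392 + 887) = 2152735 - (-176 - 877*(-392 + 887) + (-392 + 887)*(-33)) = 2152735 - (-176 - 877*495 + 495*(-33)) = 2152735 - (-176 - 434115 - 16335) = 2152735 - 1*(-450626) = 2152735 + 450626 = 2603361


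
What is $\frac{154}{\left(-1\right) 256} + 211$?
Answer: $\frac{26931}{128} \approx 210.4$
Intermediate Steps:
$\frac{154}{\left(-1\right) 256} + 211 = \frac{154}{-256} + 211 = 154 \left(- \frac{1}{256}\right) + 211 = - \frac{77}{128} + 211 = \frac{26931}{128}$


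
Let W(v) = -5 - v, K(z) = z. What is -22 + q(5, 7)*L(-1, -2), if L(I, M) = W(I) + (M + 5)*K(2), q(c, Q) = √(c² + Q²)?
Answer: -22 + 2*√74 ≈ -4.7953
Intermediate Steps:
q(c, Q) = √(Q² + c²)
L(I, M) = 5 - I + 2*M (L(I, M) = (-5 - I) + (M + 5)*2 = (-5 - I) + (5 + M)*2 = (-5 - I) + (10 + 2*M) = 5 - I + 2*M)
-22 + q(5, 7)*L(-1, -2) = -22 + √(7² + 5²)*(5 - 1*(-1) + 2*(-2)) = -22 + √(49 + 25)*(5 + 1 - 4) = -22 + √74*2 = -22 + 2*√74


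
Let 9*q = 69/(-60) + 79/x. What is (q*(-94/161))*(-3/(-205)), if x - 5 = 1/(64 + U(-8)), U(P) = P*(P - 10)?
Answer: -14320759/1030746150 ≈ -0.013894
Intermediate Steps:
U(P) = P*(-10 + P)
x = 1041/208 (x = 5 + 1/(64 - 8*(-10 - 8)) = 5 + 1/(64 - 8*(-18)) = 5 + 1/(64 + 144) = 5 + 1/208 = 1041/208 ≈ 5.0048)
q = 304697/187380 (q = (69/(-60) + 79/(1041/208))/9 = (69*(-1/60) + 79*(208/1041))/9 = (-23/20 + 16432/1041)/9 = (⅑)*(304697/20820) = 304697/187380 ≈ 1.6261)
(q*(-94/161))*(-3/(-205)) = (304697*(-94/161)/187380)*(-3/(-205)) = (304697*(-94*1/161)/187380)*(-3*(-1/205)) = ((304697/187380)*(-94/161))*(3/205) = -14320759/15084090*3/205 = -14320759/1030746150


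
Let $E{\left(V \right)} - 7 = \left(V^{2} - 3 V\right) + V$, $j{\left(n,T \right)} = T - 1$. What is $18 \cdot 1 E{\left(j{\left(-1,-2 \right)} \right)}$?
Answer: $396$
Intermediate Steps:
$j{\left(n,T \right)} = -1 + T$
$E{\left(V \right)} = 7 + V^{2} - 2 V$ ($E{\left(V \right)} = 7 + \left(\left(V^{2} - 3 V\right) + V\right) = 7 + \left(V^{2} - 2 V\right) = 7 + V^{2} - 2 V$)
$18 \cdot 1 E{\left(j{\left(-1,-2 \right)} \right)} = 18 \cdot 1 \left(7 + \left(-1 - 2\right)^{2} - 2 \left(-1 - 2\right)\right) = 18 \left(7 + \left(-3\right)^{2} - -6\right) = 18 \left(7 + 9 + 6\right) = 18 \cdot 22 = 396$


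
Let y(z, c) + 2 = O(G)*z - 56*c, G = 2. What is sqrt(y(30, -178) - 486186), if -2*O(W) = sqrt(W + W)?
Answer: 25*I*sqrt(762) ≈ 690.11*I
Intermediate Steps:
O(W) = -sqrt(2)*sqrt(W)/2 (O(W) = -sqrt(W + W)/2 = -sqrt(2)*sqrt(W)/2)
y(z, c) = -2 - z - 56*c (y(z, c) = -2 + ((-sqrt(2)*sqrt(2)/2)*z - 56*c) = -2 + (-z - 56*c) = -2 - z - 56*c)
sqrt(y(30, -178) - 486186) = sqrt((-2 - 1*30 - 56*(-178)) - 486186) = sqrt((-2 - 30 + 9968) - 486186) = sqrt(9936 - 486186) = sqrt(-476250) = 25*I*sqrt(762)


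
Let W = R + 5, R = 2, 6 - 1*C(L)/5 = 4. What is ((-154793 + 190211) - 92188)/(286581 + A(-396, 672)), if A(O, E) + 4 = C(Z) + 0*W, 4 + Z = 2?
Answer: -8110/40941 ≈ -0.19809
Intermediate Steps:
Z = -2 (Z = -4 + 2 = -2)
C(L) = 10 (C(L) = 30 - 5*4 = 30 - 20 = 10)
W = 7 (W = 2 + 5 = 7)
A(O, E) = 6 (A(O, E) = -4 + (10 + 0*7) = -4 + (10 + 0) = -4 + 10 = 6)
((-154793 + 190211) - 92188)/(286581 + A(-396, 672)) = ((-154793 + 190211) - 92188)/(286581 + 6) = (35418 - 92188)/286587 = -56770*1/286587 = -8110/40941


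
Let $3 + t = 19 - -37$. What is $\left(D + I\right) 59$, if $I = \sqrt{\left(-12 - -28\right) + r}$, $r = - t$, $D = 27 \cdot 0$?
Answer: $59 i \sqrt{37} \approx 358.88 i$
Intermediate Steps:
$t = 53$ ($t = -3 + \left(19 - -37\right) = -3 + \left(19 + 37\right) = -3 + 56 = 53$)
$D = 0$
$r = -53$ ($r = \left(-1\right) 53 = -53$)
$I = i \sqrt{37}$ ($I = \sqrt{\left(-12 - -28\right) - 53} = \sqrt{\left(-12 + 28\right) - 53} = \sqrt{16 - 53} = \sqrt{-37} = i \sqrt{37} \approx 6.0828 i$)
$\left(D + I\right) 59 = \left(0 + i \sqrt{37}\right) 59 = i \sqrt{37} \cdot 59 = 59 i \sqrt{37}$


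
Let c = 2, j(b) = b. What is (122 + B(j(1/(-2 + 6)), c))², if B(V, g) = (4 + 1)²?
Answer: 21609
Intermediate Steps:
B(V, g) = 25 (B(V, g) = 5² = 25)
(122 + B(j(1/(-2 + 6)), c))² = (122 + 25)² = 147² = 21609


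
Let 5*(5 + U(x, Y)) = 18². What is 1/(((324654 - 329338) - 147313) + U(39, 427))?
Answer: -5/759686 ≈ -6.5817e-6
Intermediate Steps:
U(x, Y) = 299/5 (U(x, Y) = -5 + (⅕)*18² = -5 + (⅕)*324 = -5 + 324/5 = 299/5)
1/(((324654 - 329338) - 147313) + U(39, 427)) = 1/(((324654 - 329338) - 147313) + 299/5) = 1/((-4684 - 147313) + 299/5) = 1/(-151997 + 299/5) = 1/(-759686/5) = -5/759686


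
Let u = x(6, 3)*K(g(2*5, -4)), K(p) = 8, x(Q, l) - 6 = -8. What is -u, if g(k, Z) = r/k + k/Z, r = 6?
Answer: 16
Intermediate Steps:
g(k, Z) = 6/k + k/Z
x(Q, l) = -2 (x(Q, l) = 6 - 8 = -2)
u = -16 (u = -2*8 = -16)
-u = -1*(-16) = 16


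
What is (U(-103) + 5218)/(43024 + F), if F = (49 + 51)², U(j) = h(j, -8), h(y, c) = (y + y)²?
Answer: 23827/26512 ≈ 0.89873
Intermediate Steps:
h(y, c) = 4*y² (h(y, c) = (2*y)² = 4*y²)
U(j) = 4*j²
F = 10000 (F = 100² = 10000)
(U(-103) + 5218)/(43024 + F) = (4*(-103)² + 5218)/(43024 + 10000) = (4*10609 + 5218)/53024 = (42436 + 5218)*(1/53024) = 47654*(1/53024) = 23827/26512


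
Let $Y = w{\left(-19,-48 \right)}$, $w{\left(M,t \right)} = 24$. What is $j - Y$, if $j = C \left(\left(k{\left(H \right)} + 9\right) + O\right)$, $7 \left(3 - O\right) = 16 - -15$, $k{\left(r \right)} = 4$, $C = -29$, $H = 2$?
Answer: $- \frac{2517}{7} \approx -359.57$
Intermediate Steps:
$Y = 24$
$O = - \frac{10}{7}$ ($O = 3 - \frac{16 - -15}{7} = 3 - \frac{16 + 15}{7} = 3 - \frac{31}{7} = - \frac{10}{7} \approx -1.4286$)
$j = - \frac{2349}{7}$ ($j = - 29 \left(\left(4 + 9\right) - \frac{10}{7}\right) = - 29 \left(13 - \frac{10}{7}\right) = \left(-29\right) \frac{81}{7} = - \frac{2349}{7} \approx -335.57$)
$j - Y = - \frac{2349}{7} - 24 = - \frac{2517}{7}$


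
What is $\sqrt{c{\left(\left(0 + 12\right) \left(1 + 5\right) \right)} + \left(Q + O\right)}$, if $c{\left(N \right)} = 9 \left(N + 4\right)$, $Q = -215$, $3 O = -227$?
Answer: $\frac{2 \sqrt{885}}{3} \approx 19.833$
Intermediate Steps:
$O = - \frac{227}{3}$ ($O = \frac{1}{3} \left(-227\right) = - \frac{227}{3} \approx -75.667$)
$c{\left(N \right)} = 36 + 9 N$ ($c{\left(N \right)} = 9 \left(4 + N\right) = 36 + 9 N$)
$\sqrt{c{\left(\left(0 + 12\right) \left(1 + 5\right) \right)} + \left(Q + O\right)} = \sqrt{\left(36 + 9 \left(0 + 12\right) \left(1 + 5\right)\right) - \frac{872}{3}} = \sqrt{\left(36 + 9 \cdot 12 \cdot 6\right) - \frac{872}{3}} = \sqrt{\left(36 + 9 \cdot 72\right) - \frac{872}{3}} = \sqrt{\left(36 + 648\right) - \frac{872}{3}} = \sqrt{684 - \frac{872}{3}} = \sqrt{\frac{1180}{3}} = \frac{2 \sqrt{885}}{3}$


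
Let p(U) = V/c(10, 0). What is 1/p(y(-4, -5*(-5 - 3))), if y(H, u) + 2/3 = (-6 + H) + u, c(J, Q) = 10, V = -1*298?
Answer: -5/149 ≈ -0.033557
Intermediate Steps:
V = -298
y(H, u) = -20/3 + H + u (y(H, u) = -⅔ + ((-6 + H) + u) = -⅔ + (-6 + H + u) = -20/3 + H + u)
p(U) = -149/5 (p(U) = -298/10 = -298*⅒ = -149/5)
1/p(y(-4, -5*(-5 - 3))) = 1/(-149/5) = -5/149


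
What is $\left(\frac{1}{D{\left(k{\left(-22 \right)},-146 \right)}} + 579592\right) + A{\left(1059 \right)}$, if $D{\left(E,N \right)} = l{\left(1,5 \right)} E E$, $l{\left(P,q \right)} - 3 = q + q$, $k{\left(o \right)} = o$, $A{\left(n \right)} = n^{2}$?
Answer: $\frac{10703151317}{6292} \approx 1.7011 \cdot 10^{6}$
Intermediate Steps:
$l{\left(P,q \right)} = 3 + 2 q$ ($l{\left(P,q \right)} = 3 + \left(q + q\right) = 3 + 2 q$)
$D{\left(E,N \right)} = 13 E^{2}$ ($D{\left(E,N \right)} = \left(3 + 2 \cdot 5\right) E E = \left(3 + 10\right) E E = 13 E E = 13 E^{2}$)
$\left(\frac{1}{D{\left(k{\left(-22 \right)},-146 \right)}} + 579592\right) + A{\left(1059 \right)} = \left(\frac{1}{13 \left(-22\right)^{2}} + 579592\right) + 1059^{2} = \left(\frac{1}{13 \cdot 484} + 579592\right) + 1121481 = \left(\frac{1}{6292} + 579592\right) + 1121481 = \frac{3646792865}{6292} + 1121481 = \frac{10703151317}{6292}$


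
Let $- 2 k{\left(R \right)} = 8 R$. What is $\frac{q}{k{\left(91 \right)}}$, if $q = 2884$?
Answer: $- \frac{103}{13} \approx -7.9231$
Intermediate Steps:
$k{\left(R \right)} = - 4 R$ ($k{\left(R \right)} = - \frac{8 R}{2} = - 4 R$)
$\frac{q}{k{\left(91 \right)}} = \frac{2884}{\left(-4\right) 91} = \frac{2884}{-364} = 2884 \left(- \frac{1}{364}\right) = - \frac{103}{13}$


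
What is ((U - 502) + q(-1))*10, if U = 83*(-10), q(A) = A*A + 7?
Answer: -13240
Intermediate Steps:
q(A) = 7 + A**2 (q(A) = A**2 + 7 = 7 + A**2)
U = -830
((U - 502) + q(-1))*10 = ((-830 - 502) + (7 + (-1)**2))*10 = (-1332 + (7 + 1))*10 = (-1332 + 8)*10 = -1324*10 = -13240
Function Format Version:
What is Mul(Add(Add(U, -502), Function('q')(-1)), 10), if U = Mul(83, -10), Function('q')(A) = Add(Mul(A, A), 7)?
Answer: -13240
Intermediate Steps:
Function('q')(A) = Add(7, Pow(A, 2)) (Function('q')(A) = Add(Pow(A, 2), 7) = Add(7, Pow(A, 2)))
U = -830
Mul(Add(Add(U, -502), Function('q')(-1)), 10) = Mul(Add(Add(-830, -502), Add(7, Pow(-1, 2))), 10) = Mul(Add(-1332, Add(7, 1)), 10) = Mul(Add(-1332, 8), 10) = Mul(-1324, 10) = -13240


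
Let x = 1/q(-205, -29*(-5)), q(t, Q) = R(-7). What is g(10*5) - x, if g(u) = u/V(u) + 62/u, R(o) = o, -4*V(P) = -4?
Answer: 8992/175 ≈ 51.383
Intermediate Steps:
V(P) = 1 (V(P) = -1/4*(-4) = 1)
q(t, Q) = -7
g(u) = u + 62/u (g(u) = u/1 + 62/u = u*1 + 62/u = u + 62/u)
x = -1/7 (x = 1/(-7) = -1/7 ≈ -0.14286)
g(10*5) - x = (10*5 + 62/((10*5))) - 1*(-1/7) = (50 + 62/50) + 1/7 = (50 + 62*(1/50)) + 1/7 = (50 + 31/25) + 1/7 = 1281/25 + 1/7 = 8992/175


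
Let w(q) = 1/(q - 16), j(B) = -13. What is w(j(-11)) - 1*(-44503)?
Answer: 1290586/29 ≈ 44503.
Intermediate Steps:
w(q) = 1/(-16 + q)
w(j(-11)) - 1*(-44503) = 1/(-16 - 13) - 1*(-44503) = 1/(-29) + 44503 = -1/29 + 44503 = 1290586/29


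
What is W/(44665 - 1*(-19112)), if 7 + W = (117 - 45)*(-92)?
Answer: -6631/63777 ≈ -0.10397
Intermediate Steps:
W = -6631 (W = -7 + (117 - 45)*(-92) = -7 + 72*(-92) = -7 - 6624 = -6631)
W/(44665 - 1*(-19112)) = -6631/(44665 - 1*(-19112)) = -6631/(44665 + 19112) = -6631/63777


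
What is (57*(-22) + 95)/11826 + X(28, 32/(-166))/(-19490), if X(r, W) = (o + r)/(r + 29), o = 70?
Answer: -214787803/2189643030 ≈ -0.098093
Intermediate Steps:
X(r, W) = (70 + r)/(29 + r) (X(r, W) = (70 + r)/(r + 29) = (70 + r)/(29 + r))
(57*(-22) + 95)/11826 + X(28, 32/(-166))/(-19490) = (57*(-22) + 95)/11826 + ((70 + 28)/(29 + 28))/(-19490) = (-1254 + 95)*(1/11826) + (98/57)*(-1/19490) = -1159*1/11826 + ((1/57)*98)*(-1/19490) = -1159/11826 + (98/57)*(-1/19490) = -1159/11826 - 49/555465 = -214787803/2189643030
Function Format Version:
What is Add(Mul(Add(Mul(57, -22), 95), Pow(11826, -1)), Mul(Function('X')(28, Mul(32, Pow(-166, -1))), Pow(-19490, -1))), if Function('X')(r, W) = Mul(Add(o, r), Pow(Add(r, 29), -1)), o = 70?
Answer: Rational(-214787803, 2189643030) ≈ -0.098093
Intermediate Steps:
Function('X')(r, W) = Mul(Pow(Add(29, r), -1), Add(70, r)) (Function('X')(r, W) = Mul(Add(70, r), Pow(Add(r, 29), -1)) = Mul(Add(70, r), Pow(Add(29, r), -1)) = Mul(Pow(Add(29, r), -1), Add(70, r)))
Add(Mul(Add(Mul(57, -22), 95), Pow(11826, -1)), Mul(Function('X')(28, Mul(32, Pow(-166, -1))), Pow(-19490, -1))) = Add(Mul(Add(Mul(57, -22), 95), Pow(11826, -1)), Mul(Mul(Pow(Add(29, 28), -1), Add(70, 28)), Pow(-19490, -1))) = Add(Mul(Add(-1254, 95), Rational(1, 11826)), Mul(Mul(Pow(57, -1), 98), Rational(-1, 19490))) = Add(Mul(-1159, Rational(1, 11826)), Mul(Mul(Rational(1, 57), 98), Rational(-1, 19490))) = Add(Rational(-1159, 11826), Mul(Rational(98, 57), Rational(-1, 19490))) = Add(Rational(-1159, 11826), Rational(-49, 555465)) = Rational(-214787803, 2189643030)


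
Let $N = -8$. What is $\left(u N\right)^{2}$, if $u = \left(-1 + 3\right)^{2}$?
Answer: $1024$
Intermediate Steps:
$u = 4$ ($u = 2^{2} = 4$)
$\left(u N\right)^{2} = \left(4 \left(-8\right)\right)^{2} = \left(-32\right)^{2} = 1024$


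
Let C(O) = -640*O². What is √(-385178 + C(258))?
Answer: I*√42986138 ≈ 6556.4*I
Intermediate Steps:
√(-385178 + C(258)) = √(-385178 - 640*258²) = √(-385178 - 640*66564) = √(-385178 - 42600960) = √(-42986138) = I*√42986138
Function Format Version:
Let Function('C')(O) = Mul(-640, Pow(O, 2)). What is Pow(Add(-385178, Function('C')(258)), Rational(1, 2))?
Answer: Mul(I, Pow(42986138, Rational(1, 2))) ≈ Mul(6556.4, I)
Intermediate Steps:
Pow(Add(-385178, Function('C')(258)), Rational(1, 2)) = Pow(Add(-385178, Mul(-640, Pow(258, 2))), Rational(1, 2)) = Pow(Add(-385178, Mul(-640, 66564)), Rational(1, 2)) = Pow(Add(-385178, -42600960), Rational(1, 2)) = Pow(-42986138, Rational(1, 2)) = Mul(I, Pow(42986138, Rational(1, 2)))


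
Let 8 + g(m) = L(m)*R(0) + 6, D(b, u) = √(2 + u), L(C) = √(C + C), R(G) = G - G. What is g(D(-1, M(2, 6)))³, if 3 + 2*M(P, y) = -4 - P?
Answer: -8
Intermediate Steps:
R(G) = 0
L(C) = √2*√C (L(C) = √(2*C) = √2*√C)
M(P, y) = -7/2 - P/2 (M(P, y) = -3/2 + (-4 - P)/2 = -3/2 + (-2 - P/2) = -7/2 - P/2)
g(m) = -2 (g(m) = -8 + ((√2*√m)*0 + 6) = -8 + (0 + 6) = -8 + 6 = -2)
g(D(-1, M(2, 6)))³ = (-2)³ = -8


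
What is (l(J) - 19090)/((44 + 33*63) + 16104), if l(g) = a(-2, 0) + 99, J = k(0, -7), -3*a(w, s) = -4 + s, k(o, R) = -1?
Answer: -5179/4971 ≈ -1.0418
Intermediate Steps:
a(w, s) = 4/3 - s/3 (a(w, s) = -(-4 + s)/3 = 4/3 - s/3)
J = -1
l(g) = 301/3 (l(g) = (4/3 - 1/3*0) + 99 = (4/3 + 0) + 99 = 4/3 + 99 = 301/3)
(l(J) - 19090)/((44 + 33*63) + 16104) = (301/3 - 19090)/((44 + 33*63) + 16104) = -56969/(3*((44 + 2079) + 16104)) = -56969/(3*(2123 + 16104)) = -56969/3/18227 = -56969/3*1/18227 = -5179/4971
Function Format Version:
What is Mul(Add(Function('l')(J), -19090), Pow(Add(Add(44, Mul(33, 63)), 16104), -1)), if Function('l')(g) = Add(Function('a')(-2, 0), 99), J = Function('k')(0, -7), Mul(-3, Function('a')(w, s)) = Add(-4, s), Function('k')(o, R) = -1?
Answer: Rational(-5179, 4971) ≈ -1.0418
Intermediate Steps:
Function('a')(w, s) = Add(Rational(4, 3), Mul(Rational(-1, 3), s)) (Function('a')(w, s) = Mul(Rational(-1, 3), Add(-4, s)) = Add(Rational(4, 3), Mul(Rational(-1, 3), s)))
J = -1
Function('l')(g) = Rational(301, 3) (Function('l')(g) = Add(Add(Rational(4, 3), Mul(Rational(-1, 3), 0)), 99) = Add(Add(Rational(4, 3), 0), 99) = Add(Rational(4, 3), 99) = Rational(301, 3))
Mul(Add(Function('l')(J), -19090), Pow(Add(Add(44, Mul(33, 63)), 16104), -1)) = Mul(Add(Rational(301, 3), -19090), Pow(Add(Add(44, Mul(33, 63)), 16104), -1)) = Mul(Rational(-56969, 3), Pow(Add(Add(44, 2079), 16104), -1)) = Mul(Rational(-56969, 3), Pow(Add(2123, 16104), -1)) = Mul(Rational(-56969, 3), Pow(18227, -1)) = Mul(Rational(-56969, 3), Rational(1, 18227)) = Rational(-5179, 4971)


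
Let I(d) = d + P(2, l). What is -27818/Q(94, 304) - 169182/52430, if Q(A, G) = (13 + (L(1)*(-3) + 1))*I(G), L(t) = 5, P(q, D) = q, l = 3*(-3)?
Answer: 351682012/4010895 ≈ 87.682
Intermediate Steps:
l = -9
I(d) = 2 + d (I(d) = d + 2 = 2 + d)
Q(A, G) = -2 - G (Q(A, G) = (13 + (5*(-3) + 1))*(2 + G) = (13 + (-15 + 1))*(2 + G) = (13 - 14)*(2 + G) = -(2 + G) = -2 - G)
-27818/Q(94, 304) - 169182/52430 = -27818/(-2 - 1*304) - 169182/52430 = -27818/(-2 - 304) - 169182*1/52430 = -27818/(-306) - 84591/26215 = -27818*(-1/306) - 84591/26215 = 13909/153 - 84591/26215 = 351682012/4010895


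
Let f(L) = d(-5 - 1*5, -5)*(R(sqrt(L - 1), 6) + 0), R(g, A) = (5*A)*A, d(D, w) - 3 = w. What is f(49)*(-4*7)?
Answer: 10080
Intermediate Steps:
d(D, w) = 3 + w
R(g, A) = 5*A**2
f(L) = -360 (f(L) = (3 - 5)*(5*6**2 + 0) = -2*(5*36 + 0) = -2*(180 + 0) = -2*180 = -360)
f(49)*(-4*7) = -(-1440)*7 = -360*(-28) = 10080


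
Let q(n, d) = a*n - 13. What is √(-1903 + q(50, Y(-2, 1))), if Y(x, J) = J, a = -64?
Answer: 2*I*√1279 ≈ 71.526*I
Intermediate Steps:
q(n, d) = -13 - 64*n (q(n, d) = -64*n - 13 = -13 - 64*n)
√(-1903 + q(50, Y(-2, 1))) = √(-1903 + (-13 - 64*50)) = √(-1903 + (-13 - 3200)) = √(-1903 - 3213) = √(-5116) = 2*I*√1279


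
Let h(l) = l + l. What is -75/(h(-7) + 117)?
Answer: -75/103 ≈ -0.72816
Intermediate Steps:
h(l) = 2*l
-75/(h(-7) + 117) = -75/(2*(-7) + 117) = -75/(-14 + 117) = -75/103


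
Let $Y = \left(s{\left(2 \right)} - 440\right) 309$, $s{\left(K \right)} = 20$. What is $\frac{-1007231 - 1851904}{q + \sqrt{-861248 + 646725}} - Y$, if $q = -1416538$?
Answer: $\frac{86806006014230630}{668860039989} + \frac{953045 i \sqrt{214523}}{668860039989} \approx 1.2978 \cdot 10^{5} + 0.00065996 i$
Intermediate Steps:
$Y = -129780$ ($Y = \left(20 - 440\right) 309 = \left(-420\right) 309 = -129780$)
$\frac{-1007231 - 1851904}{q + \sqrt{-861248 + 646725}} - Y = \frac{-1007231 - 1851904}{-1416538 + \sqrt{-861248 + 646725}} - -129780 = - \frac{2859135}{-1416538 + \sqrt{-214523}} + 129780 = - \frac{2859135}{-1416538 + i \sqrt{214523}} + 129780 = 129780 - \frac{2859135}{-1416538 + i \sqrt{214523}}$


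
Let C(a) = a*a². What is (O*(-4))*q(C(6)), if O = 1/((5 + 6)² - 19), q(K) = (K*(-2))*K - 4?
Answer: 186632/51 ≈ 3659.4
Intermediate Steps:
C(a) = a³
q(K) = -4 - 2*K² (q(K) = (-2*K)*K - 4 = -2*K² - 4 = -4 - 2*K²)
O = 1/102 (O = 1/(11² - 19) = 1/(121 - 19) = 1/102 ≈ 0.0098039)
(O*(-4))*q(C(6)) = ((1/102)*(-4))*(-4 - 2*(6³)²) = -2*(-4 - 2*216²)/51 = -2*(-4 - 2*46656)/51 = -2*(-4 - 93312)/51 = -2/51*(-93316) = 186632/51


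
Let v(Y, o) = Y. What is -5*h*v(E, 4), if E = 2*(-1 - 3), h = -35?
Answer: -1400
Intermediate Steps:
E = -8 (E = 2*(-4) = -8)
-5*h*v(E, 4) = -5*(-35)*(-8) = -(-175)*(-8) = -1*1400 = -1400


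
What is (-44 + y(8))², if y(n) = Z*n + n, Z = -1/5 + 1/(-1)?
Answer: 51984/25 ≈ 2079.4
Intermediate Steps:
Z = -6/5 (Z = -1*⅕ + 1*(-1) = -⅕ - 1 = -6/5 ≈ -1.2000)
y(n) = -n/5 (y(n) = -6*n/5 + n = -n/5)
(-44 + y(8))² = (-44 - ⅕*8)² = (-44 - 8/5)² = (-228/5)² = 51984/25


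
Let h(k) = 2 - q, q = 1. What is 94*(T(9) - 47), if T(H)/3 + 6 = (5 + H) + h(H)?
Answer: -1880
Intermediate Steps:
h(k) = 1 (h(k) = 2 - 1*1 = 2 - 1 = 1)
T(H) = 3*H (T(H) = -18 + 3*((5 + H) + 1) = -18 + 3*(6 + H) = -18 + (18 + 3*H) = 3*H)
94*(T(9) - 47) = 94*(3*9 - 47) = 94*(27 - 47) = 94*(-20) = -1880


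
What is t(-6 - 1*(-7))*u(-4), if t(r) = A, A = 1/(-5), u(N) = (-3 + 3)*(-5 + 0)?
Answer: 0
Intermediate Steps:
u(N) = 0 (u(N) = 0*(-5) = 0)
A = -⅕ ≈ -0.20000
t(r) = -⅕
t(-6 - 1*(-7))*u(-4) = -⅕*0 = 0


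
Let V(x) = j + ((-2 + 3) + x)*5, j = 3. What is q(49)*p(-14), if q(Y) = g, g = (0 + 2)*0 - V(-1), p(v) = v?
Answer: 42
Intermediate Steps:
V(x) = 8 + 5*x (V(x) = 3 + ((-2 + 3) + x)*5 = 3 + (1 + x)*5 = 3 + (5 + 5*x) = 8 + 5*x)
g = -3 (g = (0 + 2)*0 - (8 + 5*(-1)) = 2*0 - (8 - 5) = 0 - 1*3 = 0 - 3 = -3)
q(Y) = -3
q(49)*p(-14) = -3*(-14) = 42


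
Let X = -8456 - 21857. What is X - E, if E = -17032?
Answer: -13281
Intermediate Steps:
X = -30313
X - E = -30313 - 1*(-17032) = -30313 + 17032 = -13281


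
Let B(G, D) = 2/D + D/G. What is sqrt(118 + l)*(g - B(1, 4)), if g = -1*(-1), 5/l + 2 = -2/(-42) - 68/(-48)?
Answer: -7*sqrt(978)/6 ≈ -36.485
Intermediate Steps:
l = -28/3 (l = 5/(-2 + (-2/(-42) - 68/(-48))) = 5/(-2 + (-2*(-1/42) - 68*(-1/48))) = 5/(-2 + (1/21 + 17/12)) = 5/(-2 + 41/28) = 5/(-15/28) = 5*(-28/15) = -28/3 ≈ -9.3333)
g = 1
sqrt(118 + l)*(g - B(1, 4)) = sqrt(118 - 28/3)*(1 - (2/4 + 4/1)) = sqrt(326/3)*(1 - (2*(1/4) + 4*1)) = (sqrt(978)/3)*(1 - (1/2 + 4)) = (sqrt(978)/3)*(1 - 1*9/2) = (sqrt(978)/3)*(1 - 9/2) = (sqrt(978)/3)*(-7/2) = -7*sqrt(978)/6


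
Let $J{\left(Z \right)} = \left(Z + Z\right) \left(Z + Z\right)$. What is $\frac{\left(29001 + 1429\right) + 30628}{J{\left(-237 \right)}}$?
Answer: $\frac{30529}{112338} \approx 0.27176$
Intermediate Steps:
$J{\left(Z \right)} = 4 Z^{2}$ ($J{\left(Z \right)} = 2 Z 2 Z = 4 Z^{2}$)
$\frac{\left(29001 + 1429\right) + 30628}{J{\left(-237 \right)}} = \frac{\left(29001 + 1429\right) + 30628}{4 \left(-237\right)^{2}} = \frac{30430 + 30628}{4 \cdot 56169} = \frac{61058}{224676} = 61058 \cdot \frac{1}{224676} = \frac{30529}{112338}$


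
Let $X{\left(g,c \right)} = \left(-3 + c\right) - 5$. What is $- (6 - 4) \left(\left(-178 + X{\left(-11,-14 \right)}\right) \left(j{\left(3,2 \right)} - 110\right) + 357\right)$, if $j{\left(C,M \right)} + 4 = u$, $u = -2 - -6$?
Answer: $-44714$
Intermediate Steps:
$u = 4$ ($u = -2 + 6 = 4$)
$X{\left(g,c \right)} = -8 + c$
$j{\left(C,M \right)} = 0$ ($j{\left(C,M \right)} = -4 + 4 = 0$)
$- (6 - 4) \left(\left(-178 + X{\left(-11,-14 \right)}\right) \left(j{\left(3,2 \right)} - 110\right) + 357\right) = - (6 - 4) \left(\left(-178 - 22\right) \left(0 - 110\right) + 357\right) = \left(-1\right) 2 \left(\left(-178 - 22\right) \left(-110\right) + 357\right) = - 2 \left(\left(-200\right) \left(-110\right) + 357\right) = - 2 \left(22000 + 357\right) = \left(-2\right) 22357 = -44714$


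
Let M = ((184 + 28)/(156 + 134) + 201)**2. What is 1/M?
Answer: 21025/855621001 ≈ 2.4573e-5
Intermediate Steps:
M = 855621001/21025 (M = (212/290 + 201)**2 = (212*(1/290) + 201)**2 = (106/145 + 201)**2 = (29251/145)**2 = 855621001/21025 ≈ 40695.)
1/M = 1/(855621001/21025) = 21025/855621001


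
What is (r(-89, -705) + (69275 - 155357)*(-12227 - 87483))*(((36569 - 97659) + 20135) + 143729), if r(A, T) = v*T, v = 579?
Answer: 882091567441350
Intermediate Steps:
r(A, T) = 579*T
(r(-89, -705) + (69275 - 155357)*(-12227 - 87483))*(((36569 - 97659) + 20135) + 143729) = (579*(-705) + (69275 - 155357)*(-12227 - 87483))*(((36569 - 97659) + 20135) + 143729) = (-408195 - 86082*(-99710))*((-61090 + 20135) + 143729) = (-408195 + 8583236220)*(-40955 + 143729) = 8582828025*102774 = 882091567441350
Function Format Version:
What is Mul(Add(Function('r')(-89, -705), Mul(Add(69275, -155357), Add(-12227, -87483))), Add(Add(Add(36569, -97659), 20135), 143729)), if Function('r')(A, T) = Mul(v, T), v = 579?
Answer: 882091567441350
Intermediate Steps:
Function('r')(A, T) = Mul(579, T)
Mul(Add(Function('r')(-89, -705), Mul(Add(69275, -155357), Add(-12227, -87483))), Add(Add(Add(36569, -97659), 20135), 143729)) = Mul(Add(Mul(579, -705), Mul(Add(69275, -155357), Add(-12227, -87483))), Add(Add(Add(36569, -97659), 20135), 143729)) = Mul(Add(-408195, Mul(-86082, -99710)), Add(Add(-61090, 20135), 143729)) = Mul(Add(-408195, 8583236220), Add(-40955, 143729)) = Mul(8582828025, 102774) = 882091567441350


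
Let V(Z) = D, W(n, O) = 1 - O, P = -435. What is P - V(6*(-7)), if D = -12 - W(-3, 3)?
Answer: -425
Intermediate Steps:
D = -10 (D = -12 - (1 - 1*3) = -12 - (1 - 3) = -12 - 1*(-2) = -12 + 2 = -10)
V(Z) = -10
P - V(6*(-7)) = -435 - 1*(-10) = -435 + 10 = -425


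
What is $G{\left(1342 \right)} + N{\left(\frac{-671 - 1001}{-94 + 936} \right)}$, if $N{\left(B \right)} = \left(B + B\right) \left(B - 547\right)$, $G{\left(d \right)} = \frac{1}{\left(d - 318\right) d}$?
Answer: $\frac{531045718553689}{243566000128} \approx 2180.3$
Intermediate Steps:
$G{\left(d \right)} = \frac{1}{d \left(-318 + d\right)}$ ($G{\left(d \right)} = \frac{1}{\left(-318 + d\right) d} = \frac{1}{d \left(-318 + d\right)}$)
$N{\left(B \right)} = 2 B \left(-547 + B\right)$
$G{\left(1342 \right)} + N{\left(\frac{-671 - 1001}{-94 + 936} \right)} = \frac{1}{1342 \left(-318 + 1342\right)} + 2 \frac{-671 - 1001}{-94 + 936} \left(-547 + \frac{-671 - 1001}{-94 + 936}\right) = \frac{1}{1342 \cdot 1024} + 2 \left(- \frac{1672}{842}\right) \left(-547 - \frac{1672}{842}\right) = \frac{1}{1342} \cdot \frac{1}{1024} + 2 \left(\left(-1672\right) \frac{1}{842}\right) \left(-547 - \frac{836}{421}\right) = \frac{1}{1374208} + 2 \left(- \frac{836}{421}\right) \left(-547 - \frac{836}{421}\right) = \frac{1}{1374208} + 2 \left(- \frac{836}{421}\right) \left(- \frac{231123}{421}\right) = \frac{1}{1374208} + \frac{386437656}{177241} = \frac{531045718553689}{243566000128}$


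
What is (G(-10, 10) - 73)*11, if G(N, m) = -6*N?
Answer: -143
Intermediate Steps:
(G(-10, 10) - 73)*11 = (-6*(-10) - 73)*11 = (60 - 73)*11 = -13*11 = -143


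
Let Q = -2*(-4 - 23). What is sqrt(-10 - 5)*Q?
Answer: 54*I*sqrt(15) ≈ 209.14*I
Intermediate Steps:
Q = 54 (Q = -2*(-27) = 54)
sqrt(-10 - 5)*Q = sqrt(-10 - 5)*54 = sqrt(-15)*54 = (I*sqrt(15))*54 = 54*I*sqrt(15)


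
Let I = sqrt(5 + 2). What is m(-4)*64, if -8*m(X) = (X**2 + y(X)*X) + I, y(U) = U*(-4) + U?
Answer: 256 - 8*sqrt(7) ≈ 234.83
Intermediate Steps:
y(U) = -3*U (y(U) = -4*U + U = -3*U)
I = sqrt(7) ≈ 2.6458
m(X) = -sqrt(7)/8 + X**2/4 (m(X) = -((X**2 + (-3*X)*X) + sqrt(7))/8 = -((X**2 - 3*X**2) + sqrt(7))/8 = -(-2*X**2 + sqrt(7))/8 = -(sqrt(7) - 2*X**2)/8 = -sqrt(7)/8 + X**2/4)
m(-4)*64 = (-sqrt(7)/8 + (1/4)*(-4)**2)*64 = (-sqrt(7)/8 + (1/4)*16)*64 = (-sqrt(7)/8 + 4)*64 = (4 - sqrt(7)/8)*64 = 256 - 8*sqrt(7)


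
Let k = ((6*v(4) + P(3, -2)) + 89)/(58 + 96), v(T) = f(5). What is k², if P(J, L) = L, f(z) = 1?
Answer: 8649/23716 ≈ 0.36469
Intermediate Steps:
v(T) = 1
k = 93/154 (k = ((6*1 - 2) + 89)/(58 + 96) = ((6 - 2) + 89)/154 = (4 + 89)*(1/154) = 93*(1/154) = 93/154 ≈ 0.60390)
k² = (93/154)² = 8649/23716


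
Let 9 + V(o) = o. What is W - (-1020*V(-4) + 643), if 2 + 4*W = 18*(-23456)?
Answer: -238911/2 ≈ -1.1946e+5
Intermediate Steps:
V(o) = -9 + o
W = -211105/2 (W = -½ + (18*(-23456))/4 = -½ + (¼)*(-422208) = -½ - 105552 = -211105/2 ≈ -1.0555e+5)
W - (-1020*V(-4) + 643) = -211105/2 - (-1020*(-9 - 4) + 643) = -211105/2 - (-1020*(-13) + 643) = -211105/2 - (13260 + 643) = -211105/2 - 1*13903 = -211105/2 - 13903 = -238911/2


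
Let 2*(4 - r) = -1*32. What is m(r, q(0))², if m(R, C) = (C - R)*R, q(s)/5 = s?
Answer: 160000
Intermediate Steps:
q(s) = 5*s
r = 20 (r = 4 - (-1)*32/2 = 4 - ½*(-32) = 4 + 16 = 20)
m(R, C) = R*(C - R)
m(r, q(0))² = (20*(5*0 - 1*20))² = (20*(0 - 20))² = (20*(-20))² = (-400)² = 160000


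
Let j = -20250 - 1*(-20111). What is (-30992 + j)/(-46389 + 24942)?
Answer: 3459/2383 ≈ 1.4515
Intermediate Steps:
j = -139 (j = -20250 + 20111 = -139)
(-30992 + j)/(-46389 + 24942) = (-30992 - 139)/(-46389 + 24942) = -31131/(-21447) = -31131*(-1/21447) = 3459/2383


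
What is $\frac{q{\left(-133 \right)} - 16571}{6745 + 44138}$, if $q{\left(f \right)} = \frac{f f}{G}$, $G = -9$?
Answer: $- \frac{166828}{457947} \approx -0.3643$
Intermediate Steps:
$q{\left(f \right)} = - \frac{f^{2}}{9}$ ($q{\left(f \right)} = \frac{f f}{-9} = f^{2} \left(- \frac{1}{9}\right) = - \frac{f^{2}}{9}$)
$\frac{q{\left(-133 \right)} - 16571}{6745 + 44138} = \frac{- \frac{\left(-133\right)^{2}}{9} - 16571}{6745 + 44138} = \frac{\left(- \frac{1}{9}\right) 17689 - 16571}{50883} = \left(- \frac{17689}{9} - 16571\right) \frac{1}{50883} = \left(- \frac{166828}{9}\right) \frac{1}{50883} = - \frac{166828}{457947}$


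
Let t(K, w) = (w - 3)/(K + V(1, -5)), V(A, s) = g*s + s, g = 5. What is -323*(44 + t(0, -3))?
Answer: -71383/5 ≈ -14277.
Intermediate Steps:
V(A, s) = 6*s (V(A, s) = 5*s + s = 6*s)
t(K, w) = (-3 + w)/(-30 + K) (t(K, w) = (w - 3)/(K + 6*(-5)) = (-3 + w)/(K - 30) = (-3 + w)/(-30 + K))
-323*(44 + t(0, -3)) = -323*(44 + (-3 - 3)/(-30 + 0)) = -323*(44 - 6/(-30)) = -323*(44 - 1/30*(-6)) = -323*(44 + ⅕) = -323*221/5 = -71383/5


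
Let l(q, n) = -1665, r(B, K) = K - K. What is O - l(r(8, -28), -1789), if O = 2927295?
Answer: 2928960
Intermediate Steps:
r(B, K) = 0
O - l(r(8, -28), -1789) = 2927295 - 1*(-1665) = 2927295 + 1665 = 2928960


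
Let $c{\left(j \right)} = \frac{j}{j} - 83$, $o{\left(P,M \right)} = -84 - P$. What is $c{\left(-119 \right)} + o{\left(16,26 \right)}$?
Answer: $-182$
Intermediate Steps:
$c{\left(j \right)} = -82$ ($c{\left(j \right)} = 1 - 83 = -82$)
$c{\left(-119 \right)} + o{\left(16,26 \right)} = -82 - 100 = -182$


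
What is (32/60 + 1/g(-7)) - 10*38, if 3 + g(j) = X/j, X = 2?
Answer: -131021/345 ≈ -379.77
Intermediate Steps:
g(j) = -3 + 2/j
(32/60 + 1/g(-7)) - 10*38 = (32/60 + 1/(-3 + 2/(-7))) - 10*38 = (32*(1/60) + 1/(-3 + 2*(-⅐))) - 380 = (8/15 + 1/(-3 - 2/7)) - 380 = (8/15 + 1/(-23/7)) - 380 = (8/15 + 1*(-7/23)) - 380 = (8/15 - 7/23) - 380 = 79/345 - 380 = -131021/345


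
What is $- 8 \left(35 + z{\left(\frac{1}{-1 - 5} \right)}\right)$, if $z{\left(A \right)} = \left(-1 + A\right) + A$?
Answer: $- \frac{808}{3} \approx -269.33$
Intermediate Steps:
$z{\left(A \right)} = -1 + 2 A$
$- 8 \left(35 + z{\left(\frac{1}{-1 - 5} \right)}\right) = - 8 \left(35 - \left(1 - \frac{2}{-1 - 5}\right)\right) = - 8 \left(35 - \left(1 - \frac{2}{-6}\right)\right) = - 8 \left(35 + \left(-1 + 2 \left(- \frac{1}{6}\right)\right)\right) = - 8 \left(35 - \frac{4}{3}\right) = \left(-8\right) \frac{101}{3} = - \frac{808}{3}$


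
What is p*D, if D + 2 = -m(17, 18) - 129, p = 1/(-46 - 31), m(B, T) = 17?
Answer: 148/77 ≈ 1.9221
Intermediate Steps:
p = -1/77 (p = 1/(-77) = -1/77 ≈ -0.012987)
D = -148 (D = -2 + (-1*17 - 129) = -2 + (-17 - 129) = -2 - 146 = -148)
p*D = -1/77*(-148) = 148/77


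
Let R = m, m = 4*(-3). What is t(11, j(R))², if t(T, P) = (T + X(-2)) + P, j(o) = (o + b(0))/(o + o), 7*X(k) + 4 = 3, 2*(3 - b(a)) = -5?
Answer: 13980121/112896 ≈ 123.83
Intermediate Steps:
b(a) = 11/2 (b(a) = 3 - ½*(-5) = 3 + 5/2 = 11/2)
m = -12
R = -12
X(k) = -⅐ (X(k) = -4/7 + (⅐)*3 = -4/7 + 3/7 = -⅐)
j(o) = (11/2 + o)/(2*o) (j(o) = (o + 11/2)/(o + o) = (11/2 + o)/((2*o)) = (11/2 + o)*(1/(2*o)) = (11/2 + o)/(2*o))
t(T, P) = -⅐ + P + T (t(T, P) = (T - ⅐) + P = (-⅐ + T) + P = -⅐ + P + T)
t(11, j(R))² = (-⅐ + (¼)*(11 + 2*(-12))/(-12) + 11)² = (-⅐ + (¼)*(-1/12)*(11 - 24) + 11)² = (-⅐ + (¼)*(-1/12)*(-13) + 11)² = (-⅐ + 13/48 + 11)² = (3739/336)² = 13980121/112896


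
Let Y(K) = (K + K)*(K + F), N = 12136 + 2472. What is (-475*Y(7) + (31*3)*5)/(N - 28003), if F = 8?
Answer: 6619/893 ≈ 7.4121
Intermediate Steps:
N = 14608
Y(K) = 2*K*(8 + K) (Y(K) = (K + K)*(K + 8) = (2*K)*(8 + K) = 2*K*(8 + K))
(-475*Y(7) + (31*3)*5)/(N - 28003) = (-950*7*(8 + 7) + (31*3)*5)/(14608 - 28003) = (-950*7*15 + 93*5)/(-13395) = (-475*210 + 465)*(-1/13395) = (-99750 + 465)*(-1/13395) = -99285*(-1/13395) = 6619/893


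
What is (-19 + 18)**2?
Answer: 1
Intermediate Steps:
(-19 + 18)**2 = (-1)**2 = 1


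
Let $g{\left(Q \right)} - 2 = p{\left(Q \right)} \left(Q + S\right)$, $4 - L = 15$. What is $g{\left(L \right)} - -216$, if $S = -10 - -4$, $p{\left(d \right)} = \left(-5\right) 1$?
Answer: $303$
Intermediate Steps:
$L = -11$ ($L = 4 - 15 = -11$)
$p{\left(d \right)} = -5$
$S = -6$ ($S = -10 + 4 = -6$)
$g{\left(Q \right)} = 32 - 5 Q$ ($g{\left(Q \right)} = 2 - 5 \left(Q - 6\right) = 2 - 5 \left(-6 + Q\right) = 2 - \left(-30 + 5 Q\right) = 32 - 5 Q$)
$g{\left(L \right)} - -216 = \left(32 - -55\right) - -216 = \left(32 + 55\right) + 216 = 87 + 216 = 303$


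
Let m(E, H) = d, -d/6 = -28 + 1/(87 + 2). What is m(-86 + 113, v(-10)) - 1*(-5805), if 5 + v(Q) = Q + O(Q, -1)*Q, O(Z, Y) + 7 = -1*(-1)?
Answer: 531591/89 ≈ 5972.9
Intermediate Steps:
O(Z, Y) = -6 (O(Z, Y) = -7 - 1*(-1) = -7 + 1 = -6)
d = 14946/89 (d = -6*(-28 + 1/(87 + 2)) = -6*(-28 + 1/89) = -6*(-2491/89) = 14946/89 ≈ 167.93)
v(Q) = -5 - 5*Q (v(Q) = -5 + (Q - 6*Q) = -5 - 5*Q)
m(E, H) = 14946/89
m(-86 + 113, v(-10)) - 1*(-5805) = 14946/89 - 1*(-5805) = 14946/89 + 5805 = 531591/89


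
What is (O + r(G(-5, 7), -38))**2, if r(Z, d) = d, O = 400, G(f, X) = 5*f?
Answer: 131044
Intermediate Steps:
(O + r(G(-5, 7), -38))**2 = (400 - 38)**2 = 362**2 = 131044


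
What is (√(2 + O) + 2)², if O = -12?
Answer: (2 + I*√10)² ≈ -6.0 + 12.649*I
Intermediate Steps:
(√(2 + O) + 2)² = (√(2 - 12) + 2)² = (√(-10) + 2)² = (I*√10 + 2)² = (2 + I*√10)²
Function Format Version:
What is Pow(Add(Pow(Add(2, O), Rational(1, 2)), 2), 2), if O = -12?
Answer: Pow(Add(2, Mul(I, Pow(10, Rational(1, 2)))), 2) ≈ Add(-6.0000, Mul(12.649, I))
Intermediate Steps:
Pow(Add(Pow(Add(2, O), Rational(1, 2)), 2), 2) = Pow(Add(Pow(Add(2, -12), Rational(1, 2)), 2), 2) = Pow(Add(Pow(-10, Rational(1, 2)), 2), 2) = Pow(Add(Mul(I, Pow(10, Rational(1, 2))), 2), 2) = Pow(Add(2, Mul(I, Pow(10, Rational(1, 2)))), 2)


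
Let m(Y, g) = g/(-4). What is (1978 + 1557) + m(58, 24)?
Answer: 3529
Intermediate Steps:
m(Y, g) = -g/4 (m(Y, g) = g*(-1/4) = -g/4)
(1978 + 1557) + m(58, 24) = (1978 + 1557) - 1/4*24 = 3535 - 6 = 3529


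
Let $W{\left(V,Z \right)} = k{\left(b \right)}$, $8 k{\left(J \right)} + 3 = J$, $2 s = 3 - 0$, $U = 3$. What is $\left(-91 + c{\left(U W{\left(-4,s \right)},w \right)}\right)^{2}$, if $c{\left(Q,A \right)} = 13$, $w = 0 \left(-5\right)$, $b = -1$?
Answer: $6084$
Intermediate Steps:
$s = \frac{3}{2}$ ($s = \frac{3 - 0}{2} = \frac{3 + 0}{2} = \frac{1}{2} \cdot 3 = \frac{3}{2} \approx 1.5$)
$k{\left(J \right)} = - \frac{3}{8} + \frac{J}{8}$
$W{\left(V,Z \right)} = - \frac{1}{2}$ ($W{\left(V,Z \right)} = - \frac{3}{8} + \frac{1}{8} \left(-1\right) = - \frac{3}{8} - \frac{1}{8} = - \frac{1}{2}$)
$w = 0$
$\left(-91 + c{\left(U W{\left(-4,s \right)},w \right)}\right)^{2} = \left(-91 + 13\right)^{2} = \left(-78\right)^{2} = 6084$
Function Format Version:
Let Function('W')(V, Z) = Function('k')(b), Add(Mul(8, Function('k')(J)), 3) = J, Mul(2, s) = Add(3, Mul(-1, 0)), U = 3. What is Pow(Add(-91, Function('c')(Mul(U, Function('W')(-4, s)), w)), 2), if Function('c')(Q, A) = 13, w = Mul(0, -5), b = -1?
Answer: 6084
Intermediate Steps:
s = Rational(3, 2) (s = Mul(Rational(1, 2), Add(3, Mul(-1, 0))) = Mul(Rational(1, 2), Add(3, 0)) = Mul(Rational(1, 2), 3) = Rational(3, 2) ≈ 1.5000)
Function('k')(J) = Add(Rational(-3, 8), Mul(Rational(1, 8), J))
Function('W')(V, Z) = Rational(-1, 2) (Function('W')(V, Z) = Add(Rational(-3, 8), Mul(Rational(1, 8), -1)) = Add(Rational(-3, 8), Rational(-1, 8)) = Rational(-1, 2))
w = 0
Pow(Add(-91, Function('c')(Mul(U, Function('W')(-4, s)), w)), 2) = Pow(Add(-91, 13), 2) = Pow(-78, 2) = 6084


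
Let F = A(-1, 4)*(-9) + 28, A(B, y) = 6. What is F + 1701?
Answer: 1675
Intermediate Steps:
F = -26 (F = 6*(-9) + 28 = -54 + 28 = -26)
F + 1701 = -26 + 1701 = 1675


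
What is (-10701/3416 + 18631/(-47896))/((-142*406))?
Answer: 18005581/294768795496 ≈ 6.1084e-5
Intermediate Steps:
(-10701/3416 + 18631/(-47896))/((-142*406)) = (-10701*1/3416 + 18631*(-1/47896))/(-57652) = (-10701/3416 - 18631/47896)*(-1/57652) = -18005581/5112898*(-1/57652) = 18005581/294768795496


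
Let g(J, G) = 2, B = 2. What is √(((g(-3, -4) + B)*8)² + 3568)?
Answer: 4*√287 ≈ 67.764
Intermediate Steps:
√(((g(-3, -4) + B)*8)² + 3568) = √(((2 + 2)*8)² + 3568) = √((4*8)² + 3568) = √(32² + 3568) = √(1024 + 3568) = √4592 = 4*√287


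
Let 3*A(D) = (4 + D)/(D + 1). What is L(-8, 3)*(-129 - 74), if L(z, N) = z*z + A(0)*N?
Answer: -13804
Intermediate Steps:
A(D) = (4 + D)/(3*(1 + D)) (A(D) = ((4 + D)/(D + 1))/3 = ((4 + D)/(1 + D))/3 = (4 + D)/(3*(1 + D)))
L(z, N) = z² + 4*N/3 (L(z, N) = z*z + ((4 + 0)/(3*(1 + 0)))*N = z² + ((⅓)*4/1)*N = z² + ((⅓)*1*4)*N = z² + 4*N/3)
L(-8, 3)*(-129 - 74) = ((-8)² + (4/3)*3)*(-129 - 74) = (64 + 4)*(-203) = 68*(-203) = -13804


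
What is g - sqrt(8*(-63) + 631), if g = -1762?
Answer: -1762 - sqrt(127) ≈ -1773.3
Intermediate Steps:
g - sqrt(8*(-63) + 631) = -1762 - sqrt(8*(-63) + 631) = -1762 - sqrt(-504 + 631) = -1762 - sqrt(127)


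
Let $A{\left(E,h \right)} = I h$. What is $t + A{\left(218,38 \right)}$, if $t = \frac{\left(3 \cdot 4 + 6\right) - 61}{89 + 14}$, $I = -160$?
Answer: $- \frac{626283}{103} \approx -6080.4$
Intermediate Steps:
$A{\left(E,h \right)} = - 160 h$
$t = - \frac{43}{103}$ ($t = \frac{\left(12 + 6\right) - 61}{103} = \left(18 - 61\right) \frac{1}{103} = \left(-43\right) \frac{1}{103} = - \frac{43}{103} \approx -0.41748$)
$t + A{\left(218,38 \right)} = - \frac{43}{103} - 6080 = - \frac{626283}{103}$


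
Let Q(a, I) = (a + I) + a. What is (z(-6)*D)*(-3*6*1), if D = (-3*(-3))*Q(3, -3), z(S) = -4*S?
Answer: -11664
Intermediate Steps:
Q(a, I) = I + 2*a (Q(a, I) = (I + a) + a = I + 2*a)
D = 27 (D = (-3*(-3))*(-3 + 2*3) = 9*(-3 + 6) = 9*3 = 27)
(z(-6)*D)*(-3*6*1) = (-4*(-6)*27)*(-3*6*1) = (24*27)*(-18*1) = 648*(-18) = -11664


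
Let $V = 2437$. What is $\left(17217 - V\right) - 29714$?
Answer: $-14934$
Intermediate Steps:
$\left(17217 - V\right) - 29714 = \left(17217 - 2437\right) - 29714 = 14780 - 29714 = -14934$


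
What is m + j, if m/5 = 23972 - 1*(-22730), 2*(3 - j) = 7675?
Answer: 459351/2 ≈ 2.2968e+5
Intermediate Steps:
j = -7669/2 (j = 3 - ½*7675 = 3 - 7675/2 = -7669/2 ≈ -3834.5)
m = 233510 (m = 5*(23972 - 1*(-22730)) = 5*(23972 + 22730) = 5*46702 = 233510)
m + j = 233510 - 7669/2 = 459351/2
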